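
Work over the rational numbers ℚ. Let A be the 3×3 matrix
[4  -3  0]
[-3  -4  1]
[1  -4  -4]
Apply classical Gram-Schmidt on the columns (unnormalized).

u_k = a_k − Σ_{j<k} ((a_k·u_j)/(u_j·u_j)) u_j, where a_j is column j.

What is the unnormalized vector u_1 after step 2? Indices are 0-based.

u_1 = (-31/13, -58/13, -50/13)

Step 1: u_0 = a_0 = (4, -3, 1).
Step 2: u_1 = a_1 − (-2/13)·u_0 = (-31/13, -58/13, -50/13).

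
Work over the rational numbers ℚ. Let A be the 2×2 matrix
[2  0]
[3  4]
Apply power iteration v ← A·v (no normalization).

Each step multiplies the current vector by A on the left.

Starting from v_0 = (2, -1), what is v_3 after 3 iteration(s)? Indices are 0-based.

v_0 = (2, -1).
v_1 = A·v_0 = (4, 2).
v_2 = A·v_1 = (8, 20).
v_3 = A·v_2 = (16, 104).

v_3 = (16, 104)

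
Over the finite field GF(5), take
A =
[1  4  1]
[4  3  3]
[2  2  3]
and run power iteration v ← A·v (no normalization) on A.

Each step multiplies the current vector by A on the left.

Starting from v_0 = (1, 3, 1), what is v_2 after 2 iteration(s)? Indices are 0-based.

v_2 = (4, 2, 3)

v_0 = (1, 3, 1).
v_1 = A·v_0 = (4, 1, 1).
v_2 = A·v_1 = (4, 2, 3).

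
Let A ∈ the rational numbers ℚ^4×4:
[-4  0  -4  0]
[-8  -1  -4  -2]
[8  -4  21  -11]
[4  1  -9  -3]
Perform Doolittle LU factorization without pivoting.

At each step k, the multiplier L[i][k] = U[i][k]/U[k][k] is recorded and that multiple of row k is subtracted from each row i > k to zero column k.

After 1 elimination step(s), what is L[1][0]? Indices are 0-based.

L[1][0] = 2

[col 0] pivot -4
  R1 -= 2*R0 → (0, -1, 4, -2)  (L[1][0] := 2)
  R2 -= -2*R0 → (0, -4, 13, -11)  (L[2][0] := -2)
  R3 -= -1*R0 → (0, 1, -13, -3)  (L[3][0] := -1)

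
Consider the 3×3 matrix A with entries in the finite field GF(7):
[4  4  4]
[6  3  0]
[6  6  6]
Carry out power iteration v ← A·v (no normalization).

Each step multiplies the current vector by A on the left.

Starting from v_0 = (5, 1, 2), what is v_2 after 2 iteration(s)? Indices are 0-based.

v_2 = (4, 4, 6)

v_0 = (5, 1, 2).
v_1 = A·v_0 = (4, 5, 6).
v_2 = A·v_1 = (4, 4, 6).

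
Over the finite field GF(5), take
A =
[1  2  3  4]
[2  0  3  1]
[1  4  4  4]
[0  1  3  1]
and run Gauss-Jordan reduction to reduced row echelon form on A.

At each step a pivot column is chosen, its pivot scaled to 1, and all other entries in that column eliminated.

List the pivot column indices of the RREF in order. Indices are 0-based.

pivot columns: 0, 1, 2, 3

pivot(0,0)=1: scale R0 → (1, 2, 3, 4)
  clear (1,0): R1 −= (2)R0 → (0, 1, 2, 3)
  clear (2,0): R2 −= (1)R0 → (0, 2, 1, 0)
pivot(1,1)=1: scale R1 → (0, 1, 2, 3)
  clear (0,1): R0 −= (2)R1 → (1, 0, 4, 3)
  clear (2,1): R2 −= (2)R1 → (0, 0, 2, 4)
  clear (3,1): R3 −= (1)R1 → (0, 0, 1, 3)
pivot(2,2)=2: scale R2 → (0, 0, 1, 2)
  clear (0,2): R0 −= (4)R2 → (1, 0, 0, 0)
  clear (1,2): R1 −= (2)R2 → (0, 1, 0, 4)
  clear (3,2): R3 −= (1)R2 → (0, 0, 0, 1)
pivot(3,3)=1: scale R3 → (0, 0, 0, 1)
  clear (1,3): R1 −= (4)R3 → (0, 1, 0, 0)
  clear (2,3): R2 −= (2)R3 → (0, 0, 1, 0)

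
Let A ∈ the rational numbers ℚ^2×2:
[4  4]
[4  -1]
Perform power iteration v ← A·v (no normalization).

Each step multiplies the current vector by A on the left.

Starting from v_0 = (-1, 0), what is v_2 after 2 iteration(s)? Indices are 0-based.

v_2 = (-32, -12)

v_0 = (-1, 0).
v_1 = A·v_0 = (-4, -4).
v_2 = A·v_1 = (-32, -12).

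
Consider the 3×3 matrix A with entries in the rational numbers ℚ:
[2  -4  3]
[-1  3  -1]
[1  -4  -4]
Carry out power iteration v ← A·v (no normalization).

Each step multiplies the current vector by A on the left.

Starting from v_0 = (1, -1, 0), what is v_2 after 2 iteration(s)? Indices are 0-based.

v_0 = (1, -1, 0).
v_1 = A·v_0 = (6, -4, 5).
v_2 = A·v_1 = (43, -23, 2).

v_2 = (43, -23, 2)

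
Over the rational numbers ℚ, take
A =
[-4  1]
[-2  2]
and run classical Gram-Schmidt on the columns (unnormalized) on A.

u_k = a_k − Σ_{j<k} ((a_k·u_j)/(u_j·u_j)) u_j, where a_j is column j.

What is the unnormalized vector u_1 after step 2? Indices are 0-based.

u_1 = (-3/5, 6/5)

Step 1: u_0 = a_0 = (-4, -2).
Step 2: u_1 = a_1 − (-2/5)·u_0 = (-3/5, 6/5).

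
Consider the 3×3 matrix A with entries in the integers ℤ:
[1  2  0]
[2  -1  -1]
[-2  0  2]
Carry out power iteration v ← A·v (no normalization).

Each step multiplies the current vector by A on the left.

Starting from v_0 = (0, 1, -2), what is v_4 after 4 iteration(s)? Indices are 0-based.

v_0 = (0, 1, -2).
v_1 = A·v_0 = (2, 1, -4).
v_2 = A·v_1 = (4, 7, -12).
v_3 = A·v_2 = (18, 13, -32).
v_4 = A·v_3 = (44, 55, -100).

v_4 = (44, 55, -100)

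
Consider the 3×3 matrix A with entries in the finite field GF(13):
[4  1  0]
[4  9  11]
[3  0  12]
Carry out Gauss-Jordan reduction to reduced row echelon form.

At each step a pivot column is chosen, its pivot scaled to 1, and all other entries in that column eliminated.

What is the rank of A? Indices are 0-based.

rank = 3

pivot(0,0)=4: scale R0 → (1, 10, 0)
  clear (1,0): R1 −= (4)R0 → (0, 8, 11)
  clear (2,0): R2 −= (3)R0 → (0, 9, 12)
pivot(1,1)=8: scale R1 → (0, 1, 3)
  clear (0,1): R0 −= (10)R1 → (1, 0, 9)
  clear (2,1): R2 −= (9)R1 → (0, 0, 11)
pivot(2,2)=11: scale R2 → (0, 0, 1)
  clear (0,2): R0 −= (9)R2 → (1, 0, 0)
  clear (1,2): R1 −= (3)R2 → (0, 1, 0)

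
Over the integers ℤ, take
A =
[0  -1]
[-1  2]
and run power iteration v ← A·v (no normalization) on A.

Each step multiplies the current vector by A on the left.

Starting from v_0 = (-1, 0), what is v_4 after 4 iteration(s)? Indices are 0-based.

v_0 = (-1, 0).
v_1 = A·v_0 = (0, 1).
v_2 = A·v_1 = (-1, 2).
v_3 = A·v_2 = (-2, 5).
v_4 = A·v_3 = (-5, 12).

v_4 = (-5, 12)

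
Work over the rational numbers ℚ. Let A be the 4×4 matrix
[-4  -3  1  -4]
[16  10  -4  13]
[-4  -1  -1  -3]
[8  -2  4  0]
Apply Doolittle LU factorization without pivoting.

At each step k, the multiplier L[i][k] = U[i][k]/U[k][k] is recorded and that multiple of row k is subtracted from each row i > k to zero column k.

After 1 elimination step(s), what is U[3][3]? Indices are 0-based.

[col 0] pivot -4
  R1 -= -4*R0 → (0, -2, 0, -3)  (L[1][0] := -4)
  R2 -= 1*R0 → (0, 2, -2, 1)  (L[2][0] := 1)
  R3 -= -2*R0 → (0, -8, 6, -8)  (L[3][0] := -2)

U[3][3] = -8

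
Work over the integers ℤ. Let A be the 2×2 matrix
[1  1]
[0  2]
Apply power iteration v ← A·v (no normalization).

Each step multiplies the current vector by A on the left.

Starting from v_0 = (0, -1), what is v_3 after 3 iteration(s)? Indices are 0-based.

v_0 = (0, -1).
v_1 = A·v_0 = (-1, -2).
v_2 = A·v_1 = (-3, -4).
v_3 = A·v_2 = (-7, -8).

v_3 = (-7, -8)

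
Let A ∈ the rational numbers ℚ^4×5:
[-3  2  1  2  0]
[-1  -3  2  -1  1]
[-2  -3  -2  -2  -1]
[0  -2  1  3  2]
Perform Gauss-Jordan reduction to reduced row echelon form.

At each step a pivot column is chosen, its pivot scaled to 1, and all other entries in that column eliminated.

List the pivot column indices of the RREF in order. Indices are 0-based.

[1] R0 /= -3  ⇒  (1, -2/3, -1/3, -2/3, 0)
     R1 -= -1·R0  ⇒  (0, -11/3, 5/3, -5/3, 1)
     R2 -= -2·R0  ⇒  (0, -13/3, -8/3, -10/3, -1)
[2] R1 /= -11/3  ⇒  (0, 1, -5/11, 5/11, -3/11)
     R0 -= -2/3·R1  ⇒  (1, 0, -7/11, -4/11, -2/11)
     R2 -= -13/3·R1  ⇒  (0, 0, -51/11, -15/11, -24/11)
     R3 -= -2·R1  ⇒  (0, 0, 1/11, 43/11, 16/11)
[3] R2 /= -51/11  ⇒  (0, 0, 1, 5/17, 8/17)
     R0 -= -7/11·R2  ⇒  (1, 0, 0, -3/17, 2/17)
     R1 -= -5/11·R2  ⇒  (0, 1, 0, 10/17, -1/17)
     R3 -= 1/11·R2  ⇒  (0, 0, 0, 66/17, 24/17)
[4] R3 /= 66/17  ⇒  (0, 0, 0, 1, 4/11)
     R0 -= -3/17·R3  ⇒  (1, 0, 0, 0, 2/11)
     R1 -= 10/17·R3  ⇒  (0, 1, 0, 0, -3/11)
     R2 -= 5/17·R3  ⇒  (0, 0, 1, 0, 4/11)

pivot columns: 0, 1, 2, 3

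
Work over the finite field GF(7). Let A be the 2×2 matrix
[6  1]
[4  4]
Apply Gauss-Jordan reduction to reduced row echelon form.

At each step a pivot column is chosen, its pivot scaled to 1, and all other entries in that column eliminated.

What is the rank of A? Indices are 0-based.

step 1: normalize row 0 (÷6) = (1, 6)
  row 1: subtract 4×row0 = (0, 1)
step 2: normalize row 1 (÷1) = (0, 1)
  row 0: subtract 6×row1 = (1, 0)

rank = 2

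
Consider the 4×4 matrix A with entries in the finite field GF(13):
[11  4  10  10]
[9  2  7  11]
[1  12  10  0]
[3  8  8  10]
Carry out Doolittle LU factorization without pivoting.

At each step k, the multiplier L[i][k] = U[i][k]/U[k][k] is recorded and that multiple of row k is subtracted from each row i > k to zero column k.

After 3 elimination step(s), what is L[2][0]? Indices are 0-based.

Step 1: pivot at (0,0) is 11.
  row1 ← row1 − (2)·row0  ⇒  L[1][0]=2, U row1=(0, 7, 0, 4)
  row2 ← row2 − (6)·row0  ⇒  L[2][0]=6, U row2=(0, 1, 2, 5)
  row3 ← row3 − (5)·row0  ⇒  L[3][0]=5, U row3=(0, 1, 10, 12)
Step 2: pivot at (1,1) is 7.
  row2 ← row2 − (2)·row1  ⇒  L[2][1]=2, U row2=(0, 0, 2, 10)
  row3 ← row3 − (2)·row1  ⇒  L[3][1]=2, U row3=(0, 0, 10, 4)
Step 3: pivot at (2,2) is 2.
  row3 ← row3 − (5)·row2  ⇒  L[3][2]=5, U row3=(0, 0, 0, 6)

L[2][0] = 6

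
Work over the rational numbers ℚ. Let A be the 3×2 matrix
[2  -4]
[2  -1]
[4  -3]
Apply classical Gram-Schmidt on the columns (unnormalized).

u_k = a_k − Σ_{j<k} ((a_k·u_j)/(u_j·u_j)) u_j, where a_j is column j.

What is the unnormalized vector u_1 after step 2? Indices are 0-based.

Step 1: u_0 = a_0 = (2, 2, 4).
Step 2: u_1 = a_1 − (-11/12)·u_0 = (-13/6, 5/6, 2/3).

u_1 = (-13/6, 5/6, 2/3)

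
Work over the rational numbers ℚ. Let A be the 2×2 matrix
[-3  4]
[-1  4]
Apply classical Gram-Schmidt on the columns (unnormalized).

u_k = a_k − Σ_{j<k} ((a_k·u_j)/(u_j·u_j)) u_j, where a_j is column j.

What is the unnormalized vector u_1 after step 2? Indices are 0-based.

Step 1: u_0 = a_0 = (-3, -1).
Step 2: u_1 = a_1 − (-8/5)·u_0 = (-4/5, 12/5).

u_1 = (-4/5, 12/5)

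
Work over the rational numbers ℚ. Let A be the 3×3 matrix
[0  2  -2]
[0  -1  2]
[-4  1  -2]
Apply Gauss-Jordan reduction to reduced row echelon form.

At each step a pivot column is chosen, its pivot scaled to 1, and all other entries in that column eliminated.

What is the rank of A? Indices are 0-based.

pivot(0,0): swap R0↔R2
pivot(0,0)=-4: scale R0 → (1, -1/4, 1/2)
pivot(1,1)=-1: scale R1 → (0, 1, -2)
  clear (0,1): R0 −= (-1/4)R1 → (1, 0, 0)
  clear (2,1): R2 −= (2)R1 → (0, 0, 2)
pivot(2,2)=2: scale R2 → (0, 0, 1)
  clear (1,2): R1 −= (-2)R2 → (0, 1, 0)

rank = 3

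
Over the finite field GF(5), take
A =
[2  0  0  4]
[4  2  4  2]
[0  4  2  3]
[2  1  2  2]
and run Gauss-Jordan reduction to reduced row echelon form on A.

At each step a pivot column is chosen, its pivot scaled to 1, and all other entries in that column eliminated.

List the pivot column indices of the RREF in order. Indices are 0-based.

pivot(0,0)=2: scale R0 → (1, 0, 0, 2)
  clear (1,0): R1 −= (4)R0 → (0, 2, 4, 4)
  clear (3,0): R3 −= (2)R0 → (0, 1, 2, 3)
pivot(1,1)=2: scale R1 → (0, 1, 2, 2)
  clear (2,1): R2 −= (4)R1 → (0, 0, 4, 0)
  clear (3,1): R3 −= (1)R1 → (0, 0, 0, 1)
pivot(2,2)=4: scale R2 → (0, 0, 1, 0)
  clear (1,2): R1 −= (2)R2 → (0, 1, 0, 2)
pivot(3,3)=1: scale R3 → (0, 0, 0, 1)
  clear (0,3): R0 −= (2)R3 → (1, 0, 0, 0)
  clear (1,3): R1 −= (2)R3 → (0, 1, 0, 0)

pivot columns: 0, 1, 2, 3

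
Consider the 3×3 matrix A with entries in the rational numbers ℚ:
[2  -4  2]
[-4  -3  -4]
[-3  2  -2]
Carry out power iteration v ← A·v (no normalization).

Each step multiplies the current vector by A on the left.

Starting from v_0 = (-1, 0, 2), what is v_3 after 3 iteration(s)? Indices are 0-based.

v_3 = (-20, -48, -14)

v_0 = (-1, 0, 2).
v_1 = A·v_0 = (2, -4, -1).
v_2 = A·v_1 = (18, 8, -12).
v_3 = A·v_2 = (-20, -48, -14).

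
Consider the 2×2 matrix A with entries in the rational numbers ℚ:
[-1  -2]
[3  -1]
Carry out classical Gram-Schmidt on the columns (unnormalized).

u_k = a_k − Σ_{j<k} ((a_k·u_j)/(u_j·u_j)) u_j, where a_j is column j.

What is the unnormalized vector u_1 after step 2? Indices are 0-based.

Step 1: u_0 = a_0 = (-1, 3).
Step 2: u_1 = a_1 − (-1/10)·u_0 = (-21/10, -7/10).

u_1 = (-21/10, -7/10)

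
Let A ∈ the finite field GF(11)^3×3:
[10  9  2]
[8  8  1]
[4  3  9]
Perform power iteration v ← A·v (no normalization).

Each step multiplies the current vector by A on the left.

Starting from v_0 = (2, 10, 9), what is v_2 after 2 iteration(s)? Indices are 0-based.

v_2 = (10, 3, 6)

v_0 = (2, 10, 9).
v_1 = A·v_0 = (7, 6, 9).
v_2 = A·v_1 = (10, 3, 6).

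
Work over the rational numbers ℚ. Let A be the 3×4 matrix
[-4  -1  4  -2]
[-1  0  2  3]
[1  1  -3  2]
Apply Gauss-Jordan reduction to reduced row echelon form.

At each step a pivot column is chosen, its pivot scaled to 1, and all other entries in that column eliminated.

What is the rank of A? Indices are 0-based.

[1] R0 /= -4  ⇒  (1, 1/4, -1, 1/2)
     R1 -= -1·R0  ⇒  (0, 1/4, 1, 7/2)
     R2 -= 1·R0  ⇒  (0, 3/4, -2, 3/2)
[2] R1 /= 1/4  ⇒  (0, 1, 4, 14)
     R0 -= 1/4·R1  ⇒  (1, 0, -2, -3)
     R2 -= 3/4·R1  ⇒  (0, 0, -5, -9)
[3] R2 /= -5  ⇒  (0, 0, 1, 9/5)
     R0 -= -2·R2  ⇒  (1, 0, 0, 3/5)
     R1 -= 4·R2  ⇒  (0, 1, 0, 34/5)

rank = 3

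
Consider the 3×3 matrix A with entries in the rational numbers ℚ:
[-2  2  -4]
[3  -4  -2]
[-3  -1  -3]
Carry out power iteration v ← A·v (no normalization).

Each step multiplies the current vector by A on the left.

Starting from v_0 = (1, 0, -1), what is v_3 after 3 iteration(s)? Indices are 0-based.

v_3 = (4, 96, 29)

v_0 = (1, 0, -1).
v_1 = A·v_0 = (2, 5, 0).
v_2 = A·v_1 = (6, -14, -11).
v_3 = A·v_2 = (4, 96, 29).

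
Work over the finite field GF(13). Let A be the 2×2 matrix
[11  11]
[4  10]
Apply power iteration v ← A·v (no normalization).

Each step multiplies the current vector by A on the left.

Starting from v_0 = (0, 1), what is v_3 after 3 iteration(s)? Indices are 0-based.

v_0 = (0, 1).
v_1 = A·v_0 = (11, 10).
v_2 = A·v_1 = (10, 1).
v_3 = A·v_2 = (4, 11).

v_3 = (4, 11)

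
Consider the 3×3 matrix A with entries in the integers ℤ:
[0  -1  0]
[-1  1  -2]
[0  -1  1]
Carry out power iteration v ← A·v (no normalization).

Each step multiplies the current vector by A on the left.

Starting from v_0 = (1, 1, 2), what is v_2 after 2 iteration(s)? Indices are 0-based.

v_2 = (4, -5, 5)

v_0 = (1, 1, 2).
v_1 = A·v_0 = (-1, -4, 1).
v_2 = A·v_1 = (4, -5, 5).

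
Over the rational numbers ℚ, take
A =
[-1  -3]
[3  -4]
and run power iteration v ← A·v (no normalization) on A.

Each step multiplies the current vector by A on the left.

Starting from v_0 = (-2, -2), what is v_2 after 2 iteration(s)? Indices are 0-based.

v_0 = (-2, -2).
v_1 = A·v_0 = (8, 2).
v_2 = A·v_1 = (-14, 16).

v_2 = (-14, 16)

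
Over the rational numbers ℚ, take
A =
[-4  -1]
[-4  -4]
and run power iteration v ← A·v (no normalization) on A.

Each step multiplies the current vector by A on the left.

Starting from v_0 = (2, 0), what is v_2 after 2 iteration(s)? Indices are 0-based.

v_0 = (2, 0).
v_1 = A·v_0 = (-8, -8).
v_2 = A·v_1 = (40, 64).

v_2 = (40, 64)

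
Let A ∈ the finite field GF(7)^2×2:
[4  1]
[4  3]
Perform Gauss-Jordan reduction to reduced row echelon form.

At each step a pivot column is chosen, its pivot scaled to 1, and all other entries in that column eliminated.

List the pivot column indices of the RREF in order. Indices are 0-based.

pivot(0,0)=4: scale R0 → (1, 2)
  clear (1,0): R1 −= (4)R0 → (0, 2)
pivot(1,1)=2: scale R1 → (0, 1)
  clear (0,1): R0 −= (2)R1 → (1, 0)

pivot columns: 0, 1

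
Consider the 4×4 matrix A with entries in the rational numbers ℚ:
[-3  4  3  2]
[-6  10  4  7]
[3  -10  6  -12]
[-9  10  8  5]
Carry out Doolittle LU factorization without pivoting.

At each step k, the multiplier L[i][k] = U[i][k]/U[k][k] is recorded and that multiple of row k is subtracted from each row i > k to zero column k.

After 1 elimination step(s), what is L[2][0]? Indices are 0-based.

[col 0] pivot -3
  R1 -= 2*R0 → (0, 2, -2, 3)  (L[1][0] := 2)
  R2 -= -1*R0 → (0, -6, 9, -10)  (L[2][0] := -1)
  R3 -= 3*R0 → (0, -2, -1, -1)  (L[3][0] := 3)

L[2][0] = -1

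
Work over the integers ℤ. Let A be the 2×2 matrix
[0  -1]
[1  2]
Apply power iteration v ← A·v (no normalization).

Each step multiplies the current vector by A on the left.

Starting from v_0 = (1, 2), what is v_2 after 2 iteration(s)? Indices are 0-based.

v_0 = (1, 2).
v_1 = A·v_0 = (-2, 5).
v_2 = A·v_1 = (-5, 8).

v_2 = (-5, 8)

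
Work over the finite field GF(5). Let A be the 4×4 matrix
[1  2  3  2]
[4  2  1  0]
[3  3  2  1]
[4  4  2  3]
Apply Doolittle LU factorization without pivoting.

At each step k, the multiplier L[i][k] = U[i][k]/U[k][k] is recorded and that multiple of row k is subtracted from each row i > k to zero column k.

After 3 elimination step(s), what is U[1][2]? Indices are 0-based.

U[1][2] = 4

[col 0] pivot 1
  R1 -= 4*R0 → (0, 4, 4, 2)  (L[1][0] := 4)
  R2 -= 3*R0 → (0, 2, 3, 0)  (L[2][0] := 3)
  R3 -= 4*R0 → (0, 1, 0, 0)  (L[3][0] := 4)
[col 1] pivot 4
  R2 -= 3*R1 → (0, 0, 1, 4)  (L[2][1] := 3)
  R3 -= 4*R1 → (0, 0, 4, 2)  (L[3][1] := 4)
[col 2] pivot 1
  R3 -= 4*R2 → (0, 0, 0, 1)  (L[3][2] := 4)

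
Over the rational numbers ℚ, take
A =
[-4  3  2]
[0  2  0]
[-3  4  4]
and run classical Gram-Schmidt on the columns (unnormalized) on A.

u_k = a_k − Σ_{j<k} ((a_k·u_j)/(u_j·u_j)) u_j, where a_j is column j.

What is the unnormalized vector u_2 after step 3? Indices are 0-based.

Step 1: u_0 = a_0 = (-4, 0, -3).
Step 2: u_1 = a_1 − (-24/25)·u_0 = (-21/25, 2, 28/25).
Step 3: u_2 = a_2 − (-4/5)·u_0 − (70/149)·u_1 = (-120/149, -140/149, 160/149).

u_2 = (-120/149, -140/149, 160/149)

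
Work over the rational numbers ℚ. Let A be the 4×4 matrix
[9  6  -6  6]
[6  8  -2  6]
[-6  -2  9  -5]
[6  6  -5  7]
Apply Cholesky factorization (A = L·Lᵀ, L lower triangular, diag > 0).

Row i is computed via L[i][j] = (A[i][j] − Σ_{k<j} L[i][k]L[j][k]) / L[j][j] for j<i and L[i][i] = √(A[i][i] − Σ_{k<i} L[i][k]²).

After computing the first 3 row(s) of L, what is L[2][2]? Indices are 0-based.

Step 1: L[0][0] = √(9) = 3.
  L[1][0] = (6) / L[0][0] = 2.
Step 2: L[1][1] = √(4) = 2.
  L[2][0] = (-6) / L[0][0] = -2.
  L[2][1] = (2) / L[1][1] = 1.
Step 3: L[2][2] = √(4) = 2.

L[2][2] = 2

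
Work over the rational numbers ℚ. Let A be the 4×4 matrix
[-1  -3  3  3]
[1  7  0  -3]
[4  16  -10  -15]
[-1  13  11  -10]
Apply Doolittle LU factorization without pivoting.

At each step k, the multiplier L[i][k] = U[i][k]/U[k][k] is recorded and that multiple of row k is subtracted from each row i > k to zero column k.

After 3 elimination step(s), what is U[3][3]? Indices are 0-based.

U[3][3] = -1

k=0: U[0][0]=-1
  eliminate (1,0): mult=-1, new row 1: (0, 4, 3, 0); set L[1][0]=-1
  eliminate (2,0): mult=-4, new row 2: (0, 4, 2, -3); set L[2][0]=-4
  eliminate (3,0): mult=1, new row 3: (0, 16, 8, -13); set L[3][0]=1
k=1: U[1][1]=4
  eliminate (2,1): mult=1, new row 2: (0, 0, -1, -3); set L[2][1]=1
  eliminate (3,1): mult=4, new row 3: (0, 0, -4, -13); set L[3][1]=4
k=2: U[2][2]=-1
  eliminate (3,2): mult=4, new row 3: (0, 0, 0, -1); set L[3][2]=4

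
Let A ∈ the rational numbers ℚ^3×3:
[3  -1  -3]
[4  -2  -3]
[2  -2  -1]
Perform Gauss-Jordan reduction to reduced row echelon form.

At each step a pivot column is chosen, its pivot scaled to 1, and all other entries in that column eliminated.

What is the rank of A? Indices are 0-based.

rank = 3

pivot(0,0)=3: scale R0 → (1, -1/3, -1)
  clear (1,0): R1 −= (4)R0 → (0, -2/3, 1)
  clear (2,0): R2 −= (2)R0 → (0, -4/3, 1)
pivot(1,1)=-2/3: scale R1 → (0, 1, -3/2)
  clear (0,1): R0 −= (-1/3)R1 → (1, 0, -3/2)
  clear (2,1): R2 −= (-4/3)R1 → (0, 0, -1)
pivot(2,2)=-1: scale R2 → (0, 0, 1)
  clear (0,2): R0 −= (-3/2)R2 → (1, 0, 0)
  clear (1,2): R1 −= (-3/2)R2 → (0, 1, 0)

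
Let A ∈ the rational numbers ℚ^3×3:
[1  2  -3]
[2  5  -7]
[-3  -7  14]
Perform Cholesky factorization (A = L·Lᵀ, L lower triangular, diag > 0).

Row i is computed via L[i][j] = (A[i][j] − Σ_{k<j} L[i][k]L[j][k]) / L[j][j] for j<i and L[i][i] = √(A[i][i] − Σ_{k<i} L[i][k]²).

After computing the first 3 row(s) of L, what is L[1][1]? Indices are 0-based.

Step 1: L[0][0] = √(1) = 1.
  L[1][0] = (2) / L[0][0] = 2.
Step 2: L[1][1] = √(1) = 1.
  L[2][0] = (-3) / L[0][0] = -3.
  L[2][1] = (-1) / L[1][1] = -1.
Step 3: L[2][2] = √(4) = 2.

L[1][1] = 1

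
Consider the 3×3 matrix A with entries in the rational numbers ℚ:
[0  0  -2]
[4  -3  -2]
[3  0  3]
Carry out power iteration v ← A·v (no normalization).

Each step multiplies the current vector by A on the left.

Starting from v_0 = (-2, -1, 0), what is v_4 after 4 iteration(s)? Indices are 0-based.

v_4 = (36, 171, 54)

v_0 = (-2, -1, 0).
v_1 = A·v_0 = (0, -5, -6).
v_2 = A·v_1 = (12, 27, -18).
v_3 = A·v_2 = (36, 3, -18).
v_4 = A·v_3 = (36, 171, 54).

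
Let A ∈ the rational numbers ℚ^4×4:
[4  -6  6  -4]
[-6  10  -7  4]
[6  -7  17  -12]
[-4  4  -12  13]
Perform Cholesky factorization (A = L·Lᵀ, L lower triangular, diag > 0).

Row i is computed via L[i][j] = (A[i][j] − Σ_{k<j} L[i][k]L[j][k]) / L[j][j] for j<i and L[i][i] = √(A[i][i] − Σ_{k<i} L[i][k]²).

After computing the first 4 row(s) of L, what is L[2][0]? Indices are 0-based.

L[2][0] = 3

Step 1: L[0][0] = √(4) = 2.
  L[1][0] = (-6) / L[0][0] = -3.
Step 2: L[1][1] = √(1) = 1.
  L[2][0] = (6) / L[0][0] = 3.
  L[2][1] = (2) / L[1][1] = 2.
Step 3: L[2][2] = √(4) = 2.
  L[3][0] = (-4) / L[0][0] = -2.
  L[3][1] = (-2) / L[1][1] = -2.
  L[3][2] = (-2) / L[2][2] = -1.
Step 4: L[3][3] = √(4) = 2.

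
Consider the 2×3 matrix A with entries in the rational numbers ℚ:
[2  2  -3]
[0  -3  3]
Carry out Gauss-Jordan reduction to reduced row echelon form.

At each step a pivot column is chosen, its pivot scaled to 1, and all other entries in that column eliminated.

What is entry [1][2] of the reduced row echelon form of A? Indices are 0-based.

M[1][2] = -1

step 1: normalize row 0 (÷2) = (1, 1, -3/2)
step 2: normalize row 1 (÷-3) = (0, 1, -1)
  row 0: subtract 1×row1 = (1, 0, -1/2)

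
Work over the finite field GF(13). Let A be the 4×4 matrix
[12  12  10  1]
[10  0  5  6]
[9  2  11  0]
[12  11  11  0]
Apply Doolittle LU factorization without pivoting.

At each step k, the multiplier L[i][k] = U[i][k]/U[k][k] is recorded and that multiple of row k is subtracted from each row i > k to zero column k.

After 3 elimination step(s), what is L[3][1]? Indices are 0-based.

L[3][1] = 4

Step 1: pivot at (0,0) is 12.
  row1 ← row1 − (3)·row0  ⇒  L[1][0]=3, U row1=(0, 3, 1, 3)
  row2 ← row2 − (4)·row0  ⇒  L[2][0]=4, U row2=(0, 6, 10, 9)
  row3 ← row3 − (1)·row0  ⇒  L[3][0]=1, U row3=(0, 12, 1, 12)
Step 2: pivot at (1,1) is 3.
  row2 ← row2 − (2)·row1  ⇒  L[2][1]=2, U row2=(0, 0, 8, 3)
  row3 ← row3 − (4)·row1  ⇒  L[3][1]=4, U row3=(0, 0, 10, 0)
Step 3: pivot at (2,2) is 8.
  row3 ← row3 − (11)·row2  ⇒  L[3][2]=11, U row3=(0, 0, 0, 6)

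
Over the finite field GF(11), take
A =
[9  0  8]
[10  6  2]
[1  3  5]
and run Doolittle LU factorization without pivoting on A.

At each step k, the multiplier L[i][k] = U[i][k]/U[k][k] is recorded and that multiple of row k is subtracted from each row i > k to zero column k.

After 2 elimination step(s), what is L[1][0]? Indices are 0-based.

L[1][0] = 6

k=0: U[0][0]=9
  eliminate (1,0): mult=6, new row 1: (0, 6, 9); set L[1][0]=6
  eliminate (2,0): mult=5, new row 2: (0, 3, 9); set L[2][0]=5
k=1: U[1][1]=6
  eliminate (2,1): mult=6, new row 2: (0, 0, 10); set L[2][1]=6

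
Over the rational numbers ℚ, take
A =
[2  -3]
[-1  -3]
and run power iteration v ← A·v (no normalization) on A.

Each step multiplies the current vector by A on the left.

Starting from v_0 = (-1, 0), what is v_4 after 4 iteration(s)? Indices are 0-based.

v_0 = (-1, 0).
v_1 = A·v_0 = (-2, 1).
v_2 = A·v_1 = (-7, -1).
v_3 = A·v_2 = (-11, 10).
v_4 = A·v_3 = (-52, -19).

v_4 = (-52, -19)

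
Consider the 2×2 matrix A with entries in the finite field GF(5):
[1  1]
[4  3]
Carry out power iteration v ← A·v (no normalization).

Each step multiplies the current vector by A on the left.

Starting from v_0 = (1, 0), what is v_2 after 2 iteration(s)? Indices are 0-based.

v_0 = (1, 0).
v_1 = A·v_0 = (1, 4).
v_2 = A·v_1 = (0, 1).

v_2 = (0, 1)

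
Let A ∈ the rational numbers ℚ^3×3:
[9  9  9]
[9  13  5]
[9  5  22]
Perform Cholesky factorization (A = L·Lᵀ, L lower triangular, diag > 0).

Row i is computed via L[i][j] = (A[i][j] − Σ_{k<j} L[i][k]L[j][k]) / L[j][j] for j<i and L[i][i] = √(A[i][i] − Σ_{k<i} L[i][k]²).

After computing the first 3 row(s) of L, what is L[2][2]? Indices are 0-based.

L[2][2] = 3

Step 1: L[0][0] = √(9) = 3.
  L[1][0] = (9) / L[0][0] = 3.
Step 2: L[1][1] = √(4) = 2.
  L[2][0] = (9) / L[0][0] = 3.
  L[2][1] = (-4) / L[1][1] = -2.
Step 3: L[2][2] = √(9) = 3.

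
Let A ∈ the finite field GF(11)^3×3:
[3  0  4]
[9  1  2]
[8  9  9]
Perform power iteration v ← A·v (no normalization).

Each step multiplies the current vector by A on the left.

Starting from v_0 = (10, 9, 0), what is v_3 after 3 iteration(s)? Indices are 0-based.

v_0 = (10, 9, 0).
v_1 = A·v_0 = (8, 0, 7).
v_2 = A·v_1 = (8, 9, 6).
v_3 = A·v_2 = (4, 5, 1).

v_3 = (4, 5, 1)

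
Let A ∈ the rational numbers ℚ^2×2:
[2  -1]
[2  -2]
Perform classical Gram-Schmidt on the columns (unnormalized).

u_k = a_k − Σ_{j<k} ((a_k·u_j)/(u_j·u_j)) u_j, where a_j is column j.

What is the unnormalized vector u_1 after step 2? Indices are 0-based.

u_1 = (1/2, -1/2)

Step 1: u_0 = a_0 = (2, 2).
Step 2: u_1 = a_1 − (-3/4)·u_0 = (1/2, -1/2).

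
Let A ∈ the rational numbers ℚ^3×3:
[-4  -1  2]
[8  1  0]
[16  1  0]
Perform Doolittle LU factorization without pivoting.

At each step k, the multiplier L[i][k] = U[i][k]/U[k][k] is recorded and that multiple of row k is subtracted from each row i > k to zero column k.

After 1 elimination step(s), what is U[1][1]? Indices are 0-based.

U[1][1] = -1

Step 1: pivot at (0,0) is -4.
  row1 ← row1 − (-2)·row0  ⇒  L[1][0]=-2, U row1=(0, -1, 4)
  row2 ← row2 − (-4)·row0  ⇒  L[2][0]=-4, U row2=(0, -3, 8)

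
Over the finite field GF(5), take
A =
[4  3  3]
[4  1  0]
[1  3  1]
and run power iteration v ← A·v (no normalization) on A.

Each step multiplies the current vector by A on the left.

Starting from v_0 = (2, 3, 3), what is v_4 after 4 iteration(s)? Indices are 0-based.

v_4 = (4, 1, 0)

v_0 = (2, 3, 3).
v_1 = A·v_0 = (1, 1, 4).
v_2 = A·v_1 = (4, 0, 3).
v_3 = A·v_2 = (0, 1, 2).
v_4 = A·v_3 = (4, 1, 0).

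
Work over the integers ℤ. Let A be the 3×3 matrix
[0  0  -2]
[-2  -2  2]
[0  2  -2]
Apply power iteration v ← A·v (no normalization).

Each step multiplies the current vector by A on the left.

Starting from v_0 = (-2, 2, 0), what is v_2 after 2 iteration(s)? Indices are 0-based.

v_2 = (-8, 8, -8)

v_0 = (-2, 2, 0).
v_1 = A·v_0 = (0, 0, 4).
v_2 = A·v_1 = (-8, 8, -8).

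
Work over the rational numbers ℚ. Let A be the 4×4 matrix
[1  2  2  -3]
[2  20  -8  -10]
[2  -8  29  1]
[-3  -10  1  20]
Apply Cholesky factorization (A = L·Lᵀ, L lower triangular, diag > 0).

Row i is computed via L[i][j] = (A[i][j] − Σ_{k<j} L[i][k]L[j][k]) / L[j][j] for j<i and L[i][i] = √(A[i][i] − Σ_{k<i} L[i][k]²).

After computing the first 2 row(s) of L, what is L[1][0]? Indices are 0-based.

Step 1: L[0][0] = √(1) = 1.
  L[1][0] = (2) / L[0][0] = 2.
Step 2: L[1][1] = √(16) = 4.

L[1][0] = 2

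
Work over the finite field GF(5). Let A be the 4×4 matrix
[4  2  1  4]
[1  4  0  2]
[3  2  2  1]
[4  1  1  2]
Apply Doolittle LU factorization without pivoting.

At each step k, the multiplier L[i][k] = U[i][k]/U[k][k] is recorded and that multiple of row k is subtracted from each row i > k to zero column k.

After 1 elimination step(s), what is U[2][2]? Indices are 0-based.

U[2][2] = 0

Step 1: pivot at (0,0) is 4.
  row1 ← row1 − (4)·row0  ⇒  L[1][0]=4, U row1=(0, 1, 1, 1)
  row2 ← row2 − (2)·row0  ⇒  L[2][0]=2, U row2=(0, 3, 0, 3)
  row3 ← row3 − (1)·row0  ⇒  L[3][0]=1, U row3=(0, 4, 0, 3)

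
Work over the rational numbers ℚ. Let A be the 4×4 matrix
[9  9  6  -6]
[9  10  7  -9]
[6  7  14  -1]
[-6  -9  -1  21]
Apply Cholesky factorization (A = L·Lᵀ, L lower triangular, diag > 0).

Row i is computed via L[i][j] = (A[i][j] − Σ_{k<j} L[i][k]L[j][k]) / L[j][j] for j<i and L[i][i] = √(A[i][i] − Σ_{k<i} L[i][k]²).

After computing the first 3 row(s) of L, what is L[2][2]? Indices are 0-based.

Step 1: L[0][0] = √(9) = 3.
  L[1][0] = (9) / L[0][0] = 3.
Step 2: L[1][1] = √(1) = 1.
  L[2][0] = (6) / L[0][0] = 2.
  L[2][1] = (1) / L[1][1] = 1.
Step 3: L[2][2] = √(9) = 3.

L[2][2] = 3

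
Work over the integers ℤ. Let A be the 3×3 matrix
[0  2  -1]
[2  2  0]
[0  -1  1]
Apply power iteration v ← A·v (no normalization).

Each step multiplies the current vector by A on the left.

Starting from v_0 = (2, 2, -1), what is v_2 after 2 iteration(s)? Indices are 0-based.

v_0 = (2, 2, -1).
v_1 = A·v_0 = (5, 8, -3).
v_2 = A·v_1 = (19, 26, -11).

v_2 = (19, 26, -11)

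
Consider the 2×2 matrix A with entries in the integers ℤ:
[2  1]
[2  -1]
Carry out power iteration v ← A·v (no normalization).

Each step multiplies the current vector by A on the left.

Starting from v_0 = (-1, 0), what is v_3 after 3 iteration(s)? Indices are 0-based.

v_0 = (-1, 0).
v_1 = A·v_0 = (-2, -2).
v_2 = A·v_1 = (-6, -2).
v_3 = A·v_2 = (-14, -10).

v_3 = (-14, -10)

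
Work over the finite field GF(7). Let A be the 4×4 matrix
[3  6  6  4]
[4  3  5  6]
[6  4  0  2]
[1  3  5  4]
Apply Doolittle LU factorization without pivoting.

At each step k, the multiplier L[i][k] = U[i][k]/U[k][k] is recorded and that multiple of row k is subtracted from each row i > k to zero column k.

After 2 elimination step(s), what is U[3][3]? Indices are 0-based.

U[3][3] = 0

k=0: U[0][0]=3
  eliminate (1,0): mult=6, new row 1: (0, 2, 4, 3); set L[1][0]=6
  eliminate (2,0): mult=2, new row 2: (0, 6, 2, 1); set L[2][0]=2
  eliminate (3,0): mult=5, new row 3: (0, 1, 3, 5); set L[3][0]=5
k=1: U[1][1]=2
  eliminate (2,1): mult=3, new row 2: (0, 0, 4, 6); set L[2][1]=3
  eliminate (3,1): mult=4, new row 3: (0, 0, 1, 0); set L[3][1]=4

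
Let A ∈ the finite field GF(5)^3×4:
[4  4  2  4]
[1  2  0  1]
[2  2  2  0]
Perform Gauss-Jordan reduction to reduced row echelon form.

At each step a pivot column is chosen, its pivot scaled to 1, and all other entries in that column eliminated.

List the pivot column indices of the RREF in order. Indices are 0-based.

pivot(0,0)=4: scale R0 → (1, 1, 3, 1)
  clear (1,0): R1 −= (1)R0 → (0, 1, 2, 0)
  clear (2,0): R2 −= (2)R0 → (0, 0, 1, 3)
pivot(1,1)=1: scale R1 → (0, 1, 2, 0)
  clear (0,1): R0 −= (1)R1 → (1, 0, 1, 1)
pivot(2,2)=1: scale R2 → (0, 0, 1, 3)
  clear (0,2): R0 −= (1)R2 → (1, 0, 0, 3)
  clear (1,2): R1 −= (2)R2 → (0, 1, 0, 4)

pivot columns: 0, 1, 2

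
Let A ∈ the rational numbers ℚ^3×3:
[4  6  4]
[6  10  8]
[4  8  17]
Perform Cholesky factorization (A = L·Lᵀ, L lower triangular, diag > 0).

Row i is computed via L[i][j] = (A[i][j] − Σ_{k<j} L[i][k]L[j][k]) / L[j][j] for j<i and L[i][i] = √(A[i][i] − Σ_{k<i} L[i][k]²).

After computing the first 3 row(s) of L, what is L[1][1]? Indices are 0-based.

Step 1: L[0][0] = √(4) = 2.
  L[1][0] = (6) / L[0][0] = 3.
Step 2: L[1][1] = √(1) = 1.
  L[2][0] = (4) / L[0][0] = 2.
  L[2][1] = (2) / L[1][1] = 2.
Step 3: L[2][2] = √(9) = 3.

L[1][1] = 1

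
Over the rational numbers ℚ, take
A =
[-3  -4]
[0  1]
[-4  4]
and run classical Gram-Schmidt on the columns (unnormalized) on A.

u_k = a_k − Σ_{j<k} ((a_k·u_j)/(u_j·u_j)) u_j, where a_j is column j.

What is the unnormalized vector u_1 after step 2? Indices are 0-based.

u_1 = (-112/25, 1, 84/25)

Step 1: u_0 = a_0 = (-3, 0, -4).
Step 2: u_1 = a_1 − (-4/25)·u_0 = (-112/25, 1, 84/25).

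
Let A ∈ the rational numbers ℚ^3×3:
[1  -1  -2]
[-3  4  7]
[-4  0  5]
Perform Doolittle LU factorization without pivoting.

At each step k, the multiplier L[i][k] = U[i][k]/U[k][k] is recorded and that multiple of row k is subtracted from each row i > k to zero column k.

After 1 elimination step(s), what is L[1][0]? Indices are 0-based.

Step 1: pivot at (0,0) is 1.
  row1 ← row1 − (-3)·row0  ⇒  L[1][0]=-3, U row1=(0, 1, 1)
  row2 ← row2 − (-4)·row0  ⇒  L[2][0]=-4, U row2=(0, -4, -3)

L[1][0] = -3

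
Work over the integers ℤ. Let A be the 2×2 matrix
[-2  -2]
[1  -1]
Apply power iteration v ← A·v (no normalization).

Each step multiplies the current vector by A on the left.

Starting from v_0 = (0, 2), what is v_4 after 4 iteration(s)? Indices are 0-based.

v_4 = (12, -34)

v_0 = (0, 2).
v_1 = A·v_0 = (-4, -2).
v_2 = A·v_1 = (12, -2).
v_3 = A·v_2 = (-20, 14).
v_4 = A·v_3 = (12, -34).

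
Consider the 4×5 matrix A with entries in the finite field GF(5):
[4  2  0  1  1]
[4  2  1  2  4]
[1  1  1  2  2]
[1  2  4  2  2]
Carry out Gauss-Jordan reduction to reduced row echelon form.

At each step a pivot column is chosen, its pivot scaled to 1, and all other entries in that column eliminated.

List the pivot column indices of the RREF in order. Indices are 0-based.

[1] R0 /= 4  ⇒  (1, 3, 0, 4, 4)
     R1 -= 4·R0  ⇒  (0, 0, 1, 1, 3)
     R2 -= 1·R0  ⇒  (0, 3, 1, 3, 3)
     R3 -= 1·R0  ⇒  (0, 4, 4, 3, 3)
[2] R1 <-> R2
[2] R1 /= 3  ⇒  (0, 1, 2, 1, 1)
     R0 -= 3·R1  ⇒  (1, 0, 4, 1, 1)
     R3 -= 4·R1  ⇒  (0, 0, 1, 4, 4)
[3] R2 /= 1  ⇒  (0, 0, 1, 1, 3)
     R0 -= 4·R2  ⇒  (1, 0, 0, 2, 4)
     R1 -= 2·R2  ⇒  (0, 1, 0, 4, 0)
     R3 -= 1·R2  ⇒  (0, 0, 0, 3, 1)
[4] R3 /= 3  ⇒  (0, 0, 0, 1, 2)
     R0 -= 2·R3  ⇒  (1, 0, 0, 0, 0)
     R1 -= 4·R3  ⇒  (0, 1, 0, 0, 2)
     R2 -= 1·R3  ⇒  (0, 0, 1, 0, 1)

pivot columns: 0, 1, 2, 3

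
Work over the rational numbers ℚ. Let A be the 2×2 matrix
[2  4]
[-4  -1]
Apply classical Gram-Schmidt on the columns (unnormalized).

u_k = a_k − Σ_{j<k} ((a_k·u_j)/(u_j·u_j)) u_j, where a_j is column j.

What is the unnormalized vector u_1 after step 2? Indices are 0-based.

Step 1: u_0 = a_0 = (2, -4).
Step 2: u_1 = a_1 − (3/5)·u_0 = (14/5, 7/5).

u_1 = (14/5, 7/5)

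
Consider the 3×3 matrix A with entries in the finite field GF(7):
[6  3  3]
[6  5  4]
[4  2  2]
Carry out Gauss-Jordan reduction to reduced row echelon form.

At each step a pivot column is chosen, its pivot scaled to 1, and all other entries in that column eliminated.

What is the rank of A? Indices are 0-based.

[1] R0 /= 6  ⇒  (1, 4, 4)
     R1 -= 6·R0  ⇒  (0, 2, 1)
     R2 -= 4·R0  ⇒  (0, 0, 0)
[2] R1 /= 2  ⇒  (0, 1, 4)
     R0 -= 4·R1  ⇒  (1, 0, 2)
column 2 empty below row 2

rank = 2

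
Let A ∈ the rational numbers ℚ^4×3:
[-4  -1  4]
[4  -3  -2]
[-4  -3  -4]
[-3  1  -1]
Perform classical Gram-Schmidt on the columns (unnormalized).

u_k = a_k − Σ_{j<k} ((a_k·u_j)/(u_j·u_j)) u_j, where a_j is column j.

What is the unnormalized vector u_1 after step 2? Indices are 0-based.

u_1 = (-53/57, -175/57, -167/57, 20/19)

Step 1: u_0 = a_0 = (-4, 4, -4, -3).
Step 2: u_1 = a_1 − (1/57)·u_0 = (-53/57, -175/57, -167/57, 20/19).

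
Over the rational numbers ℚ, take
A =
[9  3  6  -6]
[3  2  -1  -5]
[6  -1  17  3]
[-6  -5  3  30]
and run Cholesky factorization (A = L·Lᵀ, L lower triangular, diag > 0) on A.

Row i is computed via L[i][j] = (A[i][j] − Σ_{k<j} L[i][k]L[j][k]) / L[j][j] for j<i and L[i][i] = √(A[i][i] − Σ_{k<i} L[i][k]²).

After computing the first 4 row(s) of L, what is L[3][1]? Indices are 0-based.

Step 1: L[0][0] = √(9) = 3.
  L[1][0] = (3) / L[0][0] = 1.
Step 2: L[1][1] = √(1) = 1.
  L[2][0] = (6) / L[0][0] = 2.
  L[2][1] = (-3) / L[1][1] = -3.
Step 3: L[2][2] = √(4) = 2.
  L[3][0] = (-6) / L[0][0] = -2.
  L[3][1] = (-3) / L[1][1] = -3.
  L[3][2] = (-2) / L[2][2] = -1.
Step 4: L[3][3] = √(16) = 4.

L[3][1] = -3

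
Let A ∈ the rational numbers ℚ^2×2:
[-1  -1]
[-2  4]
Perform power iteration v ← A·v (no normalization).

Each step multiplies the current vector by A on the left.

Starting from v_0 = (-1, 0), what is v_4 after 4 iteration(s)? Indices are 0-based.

v_0 = (-1, 0).
v_1 = A·v_0 = (1, 2).
v_2 = A·v_1 = (-3, 6).
v_3 = A·v_2 = (-3, 30).
v_4 = A·v_3 = (-27, 126).

v_4 = (-27, 126)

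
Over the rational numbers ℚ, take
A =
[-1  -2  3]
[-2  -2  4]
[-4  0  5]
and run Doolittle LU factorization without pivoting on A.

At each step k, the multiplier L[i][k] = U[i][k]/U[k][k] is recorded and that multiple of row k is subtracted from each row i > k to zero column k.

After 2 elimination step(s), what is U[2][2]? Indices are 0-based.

U[2][2] = 1

Step 1: pivot at (0,0) is -1.
  row1 ← row1 − (2)·row0  ⇒  L[1][0]=2, U row1=(0, 2, -2)
  row2 ← row2 − (4)·row0  ⇒  L[2][0]=4, U row2=(0, 8, -7)
Step 2: pivot at (1,1) is 2.
  row2 ← row2 − (4)·row1  ⇒  L[2][1]=4, U row2=(0, 0, 1)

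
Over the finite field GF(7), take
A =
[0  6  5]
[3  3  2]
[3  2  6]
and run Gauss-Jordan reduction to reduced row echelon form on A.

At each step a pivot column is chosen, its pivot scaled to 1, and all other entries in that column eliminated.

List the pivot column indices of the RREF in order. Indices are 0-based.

pivot columns: 0, 1, 2

step 1: exchange rows 0,1
step 1: normalize row 0 (÷3) = (1, 1, 3)
  row 2: subtract 3×row0 = (0, 6, 4)
step 2: normalize row 1 (÷6) = (0, 1, 2)
  row 0: subtract 1×row1 = (1, 0, 1)
  row 2: subtract 6×row1 = (0, 0, 6)
step 3: normalize row 2 (÷6) = (0, 0, 1)
  row 0: subtract 1×row2 = (1, 0, 0)
  row 1: subtract 2×row2 = (0, 1, 0)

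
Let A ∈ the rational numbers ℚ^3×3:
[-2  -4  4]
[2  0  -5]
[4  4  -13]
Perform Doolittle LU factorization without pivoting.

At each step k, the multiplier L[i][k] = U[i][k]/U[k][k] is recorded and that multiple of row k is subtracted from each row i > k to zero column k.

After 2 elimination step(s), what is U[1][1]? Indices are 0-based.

k=0: U[0][0]=-2
  eliminate (1,0): mult=-1, new row 1: (0, -4, -1); set L[1][0]=-1
  eliminate (2,0): mult=-2, new row 2: (0, -4, -5); set L[2][0]=-2
k=1: U[1][1]=-4
  eliminate (2,1): mult=1, new row 2: (0, 0, -4); set L[2][1]=1

U[1][1] = -4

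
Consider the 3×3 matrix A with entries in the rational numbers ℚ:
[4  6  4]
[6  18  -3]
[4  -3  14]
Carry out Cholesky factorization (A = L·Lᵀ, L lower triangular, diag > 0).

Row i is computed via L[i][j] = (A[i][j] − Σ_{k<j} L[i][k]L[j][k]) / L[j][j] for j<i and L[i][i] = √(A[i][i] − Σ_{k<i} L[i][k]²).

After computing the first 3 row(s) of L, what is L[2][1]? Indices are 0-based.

Step 1: L[0][0] = √(4) = 2.
  L[1][0] = (6) / L[0][0] = 3.
Step 2: L[1][1] = √(9) = 3.
  L[2][0] = (4) / L[0][0] = 2.
  L[2][1] = (-9) / L[1][1] = -3.
Step 3: L[2][2] = √(1) = 1.

L[2][1] = -3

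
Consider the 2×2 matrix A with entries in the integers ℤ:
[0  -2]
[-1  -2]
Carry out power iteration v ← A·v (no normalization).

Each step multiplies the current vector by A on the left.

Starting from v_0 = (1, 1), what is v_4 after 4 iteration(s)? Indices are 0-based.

v_0 = (1, 1).
v_1 = A·v_0 = (-2, -3).
v_2 = A·v_1 = (6, 8).
v_3 = A·v_2 = (-16, -22).
v_4 = A·v_3 = (44, 60).

v_4 = (44, 60)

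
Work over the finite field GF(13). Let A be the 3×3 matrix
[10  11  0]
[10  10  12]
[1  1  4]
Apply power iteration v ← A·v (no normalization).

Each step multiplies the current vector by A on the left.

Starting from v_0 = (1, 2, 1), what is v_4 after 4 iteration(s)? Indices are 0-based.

v_4 = (8, 2, 0)

v_0 = (1, 2, 1).
v_1 = A·v_0 = (6, 3, 7).
v_2 = A·v_1 = (2, 5, 11).
v_3 = A·v_2 = (10, 7, 12).
v_4 = A·v_3 = (8, 2, 0).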